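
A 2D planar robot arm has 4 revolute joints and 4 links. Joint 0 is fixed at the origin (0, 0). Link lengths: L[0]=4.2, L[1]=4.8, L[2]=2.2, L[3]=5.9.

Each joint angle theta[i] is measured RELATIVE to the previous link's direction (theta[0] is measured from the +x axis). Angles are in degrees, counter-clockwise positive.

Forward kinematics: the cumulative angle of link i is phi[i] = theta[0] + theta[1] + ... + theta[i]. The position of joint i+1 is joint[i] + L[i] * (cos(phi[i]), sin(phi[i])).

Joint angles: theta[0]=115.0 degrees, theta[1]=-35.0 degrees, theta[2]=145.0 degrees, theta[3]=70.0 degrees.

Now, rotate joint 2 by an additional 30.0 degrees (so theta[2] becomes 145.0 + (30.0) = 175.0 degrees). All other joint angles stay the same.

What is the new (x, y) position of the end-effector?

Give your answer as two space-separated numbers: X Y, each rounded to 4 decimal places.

joint[0] = (0.0000, 0.0000)  (base)
link 0: phi[0] = 115 = 115 deg
  cos(115 deg) = -0.4226, sin(115 deg) = 0.9063
  joint[1] = (0.0000, 0.0000) + 4.2 * (-0.4226, 0.9063) = (0.0000 + -1.7750, 0.0000 + 3.8065) = (-1.7750, 3.8065)
link 1: phi[1] = 115 + -35 = 80 deg
  cos(80 deg) = 0.1736, sin(80 deg) = 0.9848
  joint[2] = (-1.7750, 3.8065) + 4.8 * (0.1736, 0.9848) = (-1.7750 + 0.8335, 3.8065 + 4.7271) = (-0.9415, 8.5336)
link 2: phi[2] = 115 + -35 + 175 = 255 deg
  cos(255 deg) = -0.2588, sin(255 deg) = -0.9659
  joint[3] = (-0.9415, 8.5336) + 2.2 * (-0.2588, -0.9659) = (-0.9415 + -0.5694, 8.5336 + -2.1250) = (-1.5109, 6.4085)
link 3: phi[3] = 115 + -35 + 175 + 70 = 325 deg
  cos(325 deg) = 0.8192, sin(325 deg) = -0.5736
  joint[4] = (-1.5109, 6.4085) + 5.9 * (0.8192, -0.5736) = (-1.5109 + 4.8330, 6.4085 + -3.3841) = (3.3221, 3.0244)
End effector: (3.3221, 3.0244)

Answer: 3.3221 3.0244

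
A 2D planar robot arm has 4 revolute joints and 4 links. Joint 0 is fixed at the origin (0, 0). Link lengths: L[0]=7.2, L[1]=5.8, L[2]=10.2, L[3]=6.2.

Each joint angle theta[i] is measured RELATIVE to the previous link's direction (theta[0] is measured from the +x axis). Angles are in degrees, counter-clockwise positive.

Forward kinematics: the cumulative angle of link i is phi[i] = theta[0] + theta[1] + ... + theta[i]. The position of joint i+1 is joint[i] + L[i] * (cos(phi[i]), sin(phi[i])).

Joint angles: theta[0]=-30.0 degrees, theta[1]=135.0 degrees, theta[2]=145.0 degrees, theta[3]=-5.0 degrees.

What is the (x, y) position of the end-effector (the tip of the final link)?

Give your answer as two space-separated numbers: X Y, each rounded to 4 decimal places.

joint[0] = (0.0000, 0.0000)  (base)
link 0: phi[0] = -30 = -30 deg
  cos(-30 deg) = 0.8660, sin(-30 deg) = -0.5000
  joint[1] = (0.0000, 0.0000) + 7.2 * (0.8660, -0.5000) = (0.0000 + 6.2354, 0.0000 + -3.6000) = (6.2354, -3.6000)
link 1: phi[1] = -30 + 135 = 105 deg
  cos(105 deg) = -0.2588, sin(105 deg) = 0.9659
  joint[2] = (6.2354, -3.6000) + 5.8 * (-0.2588, 0.9659) = (6.2354 + -1.5012, -3.6000 + 5.6024) = (4.7342, 2.0024)
link 2: phi[2] = -30 + 135 + 145 = 250 deg
  cos(250 deg) = -0.3420, sin(250 deg) = -0.9397
  joint[3] = (4.7342, 2.0024) + 10.2 * (-0.3420, -0.9397) = (4.7342 + -3.4886, 2.0024 + -9.5849) = (1.2456, -7.5825)
link 3: phi[3] = -30 + 135 + 145 + -5 = 245 deg
  cos(245 deg) = -0.4226, sin(245 deg) = -0.9063
  joint[4] = (1.2456, -7.5825) + 6.2 * (-0.4226, -0.9063) = (1.2456 + -2.6202, -7.5825 + -5.6191) = (-1.3746, -13.2016)
End effector: (-1.3746, -13.2016)

Answer: -1.3746 -13.2016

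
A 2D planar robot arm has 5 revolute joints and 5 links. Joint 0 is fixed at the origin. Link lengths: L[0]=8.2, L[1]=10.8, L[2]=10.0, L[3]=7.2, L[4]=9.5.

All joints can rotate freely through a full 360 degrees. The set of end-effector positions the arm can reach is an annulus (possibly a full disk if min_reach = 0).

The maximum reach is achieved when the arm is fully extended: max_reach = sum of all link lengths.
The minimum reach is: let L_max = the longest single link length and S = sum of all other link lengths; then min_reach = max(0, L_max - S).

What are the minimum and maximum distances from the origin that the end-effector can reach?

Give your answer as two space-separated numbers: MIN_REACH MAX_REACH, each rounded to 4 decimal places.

Link lengths: [8.2, 10.8, 10.0, 7.2, 9.5]
max_reach = 8.2 + 10.8 + 10 + 7.2 + 9.5 = 45.7
L_max = max([8.2, 10.8, 10.0, 7.2, 9.5]) = 10.8
S (sum of others) = 45.7 - 10.8 = 34.9
min_reach = max(0, 10.8 - 34.9) = max(0, -24.1) = 0

Answer: 0.0000 45.7000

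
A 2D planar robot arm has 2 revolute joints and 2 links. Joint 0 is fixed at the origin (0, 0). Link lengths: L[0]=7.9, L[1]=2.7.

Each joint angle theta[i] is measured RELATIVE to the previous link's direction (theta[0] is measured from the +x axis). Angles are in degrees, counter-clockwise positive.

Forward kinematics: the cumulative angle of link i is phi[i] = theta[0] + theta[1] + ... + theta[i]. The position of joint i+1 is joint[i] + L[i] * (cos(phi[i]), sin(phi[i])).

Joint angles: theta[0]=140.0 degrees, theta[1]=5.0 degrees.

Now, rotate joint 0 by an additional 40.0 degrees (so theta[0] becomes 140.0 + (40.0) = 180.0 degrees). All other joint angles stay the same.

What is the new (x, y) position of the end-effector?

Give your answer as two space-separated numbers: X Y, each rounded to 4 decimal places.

Answer: -10.5897 -0.2353

Derivation:
joint[0] = (0.0000, 0.0000)  (base)
link 0: phi[0] = 180 = 180 deg
  cos(180 deg) = -1.0000, sin(180 deg) = 0.0000
  joint[1] = (0.0000, 0.0000) + 7.9 * (-1.0000, 0.0000) = (0.0000 + -7.9000, 0.0000 + 0.0000) = (-7.9000, 0.0000)
link 1: phi[1] = 180 + 5 = 185 deg
  cos(185 deg) = -0.9962, sin(185 deg) = -0.0872
  joint[2] = (-7.9000, 0.0000) + 2.7 * (-0.9962, -0.0872) = (-7.9000 + -2.6897, 0.0000 + -0.2353) = (-10.5897, -0.2353)
End effector: (-10.5897, -0.2353)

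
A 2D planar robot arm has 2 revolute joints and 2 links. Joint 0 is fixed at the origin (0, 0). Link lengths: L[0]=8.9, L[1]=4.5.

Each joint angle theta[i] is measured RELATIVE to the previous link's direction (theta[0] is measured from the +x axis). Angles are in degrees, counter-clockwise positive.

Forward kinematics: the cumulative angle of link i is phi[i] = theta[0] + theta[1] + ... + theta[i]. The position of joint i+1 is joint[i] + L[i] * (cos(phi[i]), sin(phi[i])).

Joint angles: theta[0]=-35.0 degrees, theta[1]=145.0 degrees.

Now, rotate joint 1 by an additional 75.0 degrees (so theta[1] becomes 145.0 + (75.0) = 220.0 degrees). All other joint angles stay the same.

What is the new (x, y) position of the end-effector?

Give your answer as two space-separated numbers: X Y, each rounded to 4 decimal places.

joint[0] = (0.0000, 0.0000)  (base)
link 0: phi[0] = -35 = -35 deg
  cos(-35 deg) = 0.8192, sin(-35 deg) = -0.5736
  joint[1] = (0.0000, 0.0000) + 8.9 * (0.8192, -0.5736) = (0.0000 + 7.2905, 0.0000 + -5.1048) = (7.2905, -5.1048)
link 1: phi[1] = -35 + 220 = 185 deg
  cos(185 deg) = -0.9962, sin(185 deg) = -0.0872
  joint[2] = (7.2905, -5.1048) + 4.5 * (-0.9962, -0.0872) = (7.2905 + -4.4829, -5.1048 + -0.3922) = (2.8076, -5.4970)
End effector: (2.8076, -5.4970)

Answer: 2.8076 -5.4970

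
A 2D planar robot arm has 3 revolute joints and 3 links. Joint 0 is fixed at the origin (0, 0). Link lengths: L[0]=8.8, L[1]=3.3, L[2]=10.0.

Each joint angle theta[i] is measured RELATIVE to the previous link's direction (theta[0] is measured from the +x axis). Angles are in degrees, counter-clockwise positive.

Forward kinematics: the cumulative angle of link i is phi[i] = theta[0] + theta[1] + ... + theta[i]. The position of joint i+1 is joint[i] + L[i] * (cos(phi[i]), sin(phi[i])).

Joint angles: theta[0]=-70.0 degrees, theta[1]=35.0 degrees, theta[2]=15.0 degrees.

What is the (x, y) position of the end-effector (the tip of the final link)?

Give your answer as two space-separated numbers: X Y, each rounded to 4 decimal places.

Answer: 15.1099 -13.5823

Derivation:
joint[0] = (0.0000, 0.0000)  (base)
link 0: phi[0] = -70 = -70 deg
  cos(-70 deg) = 0.3420, sin(-70 deg) = -0.9397
  joint[1] = (0.0000, 0.0000) + 8.8 * (0.3420, -0.9397) = (0.0000 + 3.0098, 0.0000 + -8.2693) = (3.0098, -8.2693)
link 1: phi[1] = -70 + 35 = -35 deg
  cos(-35 deg) = 0.8192, sin(-35 deg) = -0.5736
  joint[2] = (3.0098, -8.2693) + 3.3 * (0.8192, -0.5736) = (3.0098 + 2.7032, -8.2693 + -1.8928) = (5.7130, -10.1621)
link 2: phi[2] = -70 + 35 + 15 = -20 deg
  cos(-20 deg) = 0.9397, sin(-20 deg) = -0.3420
  joint[3] = (5.7130, -10.1621) + 10 * (0.9397, -0.3420) = (5.7130 + 9.3969, -10.1621 + -3.4202) = (15.1099, -13.5823)
End effector: (15.1099, -13.5823)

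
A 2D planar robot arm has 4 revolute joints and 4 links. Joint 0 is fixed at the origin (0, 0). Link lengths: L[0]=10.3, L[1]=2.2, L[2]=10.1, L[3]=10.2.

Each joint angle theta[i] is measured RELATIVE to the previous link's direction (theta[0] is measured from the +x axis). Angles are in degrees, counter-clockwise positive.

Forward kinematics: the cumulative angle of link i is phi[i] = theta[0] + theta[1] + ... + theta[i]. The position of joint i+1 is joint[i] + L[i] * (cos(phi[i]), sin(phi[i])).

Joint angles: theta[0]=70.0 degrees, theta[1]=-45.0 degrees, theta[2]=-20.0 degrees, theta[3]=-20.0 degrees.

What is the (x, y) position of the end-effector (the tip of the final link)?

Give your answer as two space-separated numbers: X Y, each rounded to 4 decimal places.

Answer: 25.4307 8.8489

Derivation:
joint[0] = (0.0000, 0.0000)  (base)
link 0: phi[0] = 70 = 70 deg
  cos(70 deg) = 0.3420, sin(70 deg) = 0.9397
  joint[1] = (0.0000, 0.0000) + 10.3 * (0.3420, 0.9397) = (0.0000 + 3.5228, 0.0000 + 9.6788) = (3.5228, 9.6788)
link 1: phi[1] = 70 + -45 = 25 deg
  cos(25 deg) = 0.9063, sin(25 deg) = 0.4226
  joint[2] = (3.5228, 9.6788) + 2.2 * (0.9063, 0.4226) = (3.5228 + 1.9939, 9.6788 + 0.9298) = (5.5167, 10.6086)
link 2: phi[2] = 70 + -45 + -20 = 5 deg
  cos(5 deg) = 0.9962, sin(5 deg) = 0.0872
  joint[3] = (5.5167, 10.6086) + 10.1 * (0.9962, 0.0872) = (5.5167 + 10.0616, 10.6086 + 0.8803) = (15.5783, 11.4889)
link 3: phi[3] = 70 + -45 + -20 + -20 = -15 deg
  cos(-15 deg) = 0.9659, sin(-15 deg) = -0.2588
  joint[4] = (15.5783, 11.4889) + 10.2 * (0.9659, -0.2588) = (15.5783 + 9.8524, 11.4889 + -2.6400) = (25.4307, 8.8489)
End effector: (25.4307, 8.8489)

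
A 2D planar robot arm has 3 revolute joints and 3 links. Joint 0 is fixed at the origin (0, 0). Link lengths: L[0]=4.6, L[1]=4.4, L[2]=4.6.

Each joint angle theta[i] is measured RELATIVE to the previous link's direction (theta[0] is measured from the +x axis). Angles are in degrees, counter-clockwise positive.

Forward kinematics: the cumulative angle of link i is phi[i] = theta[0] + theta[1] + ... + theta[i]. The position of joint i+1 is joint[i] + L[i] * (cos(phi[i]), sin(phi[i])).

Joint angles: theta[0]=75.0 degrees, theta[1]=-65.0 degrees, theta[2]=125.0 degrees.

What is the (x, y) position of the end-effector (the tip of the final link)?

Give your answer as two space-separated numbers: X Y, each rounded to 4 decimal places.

Answer: 2.2710 8.4600

Derivation:
joint[0] = (0.0000, 0.0000)  (base)
link 0: phi[0] = 75 = 75 deg
  cos(75 deg) = 0.2588, sin(75 deg) = 0.9659
  joint[1] = (0.0000, 0.0000) + 4.6 * (0.2588, 0.9659) = (0.0000 + 1.1906, 0.0000 + 4.4433) = (1.1906, 4.4433)
link 1: phi[1] = 75 + -65 = 10 deg
  cos(10 deg) = 0.9848, sin(10 deg) = 0.1736
  joint[2] = (1.1906, 4.4433) + 4.4 * (0.9848, 0.1736) = (1.1906 + 4.3332, 4.4433 + 0.7641) = (5.5237, 5.2073)
link 2: phi[2] = 75 + -65 + 125 = 135 deg
  cos(135 deg) = -0.7071, sin(135 deg) = 0.7071
  joint[3] = (5.5237, 5.2073) + 4.6 * (-0.7071, 0.7071) = (5.5237 + -3.2527, 5.2073 + 3.2527) = (2.2710, 8.4600)
End effector: (2.2710, 8.4600)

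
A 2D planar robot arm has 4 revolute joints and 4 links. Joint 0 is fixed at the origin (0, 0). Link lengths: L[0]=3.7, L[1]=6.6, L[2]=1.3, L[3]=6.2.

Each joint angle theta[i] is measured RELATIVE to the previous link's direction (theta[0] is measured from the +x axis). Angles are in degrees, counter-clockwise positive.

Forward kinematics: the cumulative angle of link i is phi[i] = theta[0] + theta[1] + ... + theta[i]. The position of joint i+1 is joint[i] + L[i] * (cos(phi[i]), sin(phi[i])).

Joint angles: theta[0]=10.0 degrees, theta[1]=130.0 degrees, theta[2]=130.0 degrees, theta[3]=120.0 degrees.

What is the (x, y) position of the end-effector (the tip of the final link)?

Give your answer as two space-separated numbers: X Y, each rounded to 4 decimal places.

joint[0] = (0.0000, 0.0000)  (base)
link 0: phi[0] = 10 = 10 deg
  cos(10 deg) = 0.9848, sin(10 deg) = 0.1736
  joint[1] = (0.0000, 0.0000) + 3.7 * (0.9848, 0.1736) = (0.0000 + 3.6438, 0.0000 + 0.6425) = (3.6438, 0.6425)
link 1: phi[1] = 10 + 130 = 140 deg
  cos(140 deg) = -0.7660, sin(140 deg) = 0.6428
  joint[2] = (3.6438, 0.6425) + 6.6 * (-0.7660, 0.6428) = (3.6438 + -5.0559, 0.6425 + 4.2424) = (-1.4121, 4.8849)
link 2: phi[2] = 10 + 130 + 130 = 270 deg
  cos(270 deg) = -0.0000, sin(270 deg) = -1.0000
  joint[3] = (-1.4121, 4.8849) + 1.3 * (-0.0000, -1.0000) = (-1.4121 + -0.0000, 4.8849 + -1.3000) = (-1.4121, 3.5849)
link 3: phi[3] = 10 + 130 + 130 + 120 = 390 deg
  cos(390 deg) = 0.8660, sin(390 deg) = 0.5000
  joint[4] = (-1.4121, 3.5849) + 6.2 * (0.8660, 0.5000) = (-1.4121 + 5.3694, 3.5849 + 3.1000) = (3.9573, 6.6849)
End effector: (3.9573, 6.6849)

Answer: 3.9573 6.6849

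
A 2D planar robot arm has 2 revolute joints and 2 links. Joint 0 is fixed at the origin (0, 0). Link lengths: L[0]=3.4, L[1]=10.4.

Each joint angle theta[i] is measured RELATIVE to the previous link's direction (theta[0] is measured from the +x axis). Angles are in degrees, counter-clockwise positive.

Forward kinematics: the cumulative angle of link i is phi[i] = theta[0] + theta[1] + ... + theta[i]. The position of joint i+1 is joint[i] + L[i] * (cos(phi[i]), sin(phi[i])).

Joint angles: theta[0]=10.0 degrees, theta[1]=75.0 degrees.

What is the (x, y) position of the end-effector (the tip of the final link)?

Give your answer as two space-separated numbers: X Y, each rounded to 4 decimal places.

joint[0] = (0.0000, 0.0000)  (base)
link 0: phi[0] = 10 = 10 deg
  cos(10 deg) = 0.9848, sin(10 deg) = 0.1736
  joint[1] = (0.0000, 0.0000) + 3.4 * (0.9848, 0.1736) = (0.0000 + 3.3483, 0.0000 + 0.5904) = (3.3483, 0.5904)
link 1: phi[1] = 10 + 75 = 85 deg
  cos(85 deg) = 0.0872, sin(85 deg) = 0.9962
  joint[2] = (3.3483, 0.5904) + 10.4 * (0.0872, 0.9962) = (3.3483 + 0.9064, 0.5904 + 10.3604) = (4.2548, 10.9508)
End effector: (4.2548, 10.9508)

Answer: 4.2548 10.9508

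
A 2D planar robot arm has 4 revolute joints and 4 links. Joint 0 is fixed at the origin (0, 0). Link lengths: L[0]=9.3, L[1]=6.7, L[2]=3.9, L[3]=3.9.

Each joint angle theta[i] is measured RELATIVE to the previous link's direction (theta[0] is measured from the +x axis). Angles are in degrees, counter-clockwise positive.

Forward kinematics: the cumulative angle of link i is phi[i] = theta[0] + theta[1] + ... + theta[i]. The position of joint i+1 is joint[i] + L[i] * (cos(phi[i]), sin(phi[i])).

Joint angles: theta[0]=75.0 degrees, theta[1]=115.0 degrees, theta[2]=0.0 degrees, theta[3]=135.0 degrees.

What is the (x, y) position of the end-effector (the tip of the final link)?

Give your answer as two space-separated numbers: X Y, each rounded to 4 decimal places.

Answer: -4.8373 4.9055

Derivation:
joint[0] = (0.0000, 0.0000)  (base)
link 0: phi[0] = 75 = 75 deg
  cos(75 deg) = 0.2588, sin(75 deg) = 0.9659
  joint[1] = (0.0000, 0.0000) + 9.3 * (0.2588, 0.9659) = (0.0000 + 2.4070, 0.0000 + 8.9831) = (2.4070, 8.9831)
link 1: phi[1] = 75 + 115 = 190 deg
  cos(190 deg) = -0.9848, sin(190 deg) = -0.1736
  joint[2] = (2.4070, 8.9831) + 6.7 * (-0.9848, -0.1736) = (2.4070 + -6.5982, 8.9831 + -1.1634) = (-4.1912, 7.8197)
link 2: phi[2] = 75 + 115 + 0 = 190 deg
  cos(190 deg) = -0.9848, sin(190 deg) = -0.1736
  joint[3] = (-4.1912, 7.8197) + 3.9 * (-0.9848, -0.1736) = (-4.1912 + -3.8408, 7.8197 + -0.6772) = (-8.0319, 7.1424)
link 3: phi[3] = 75 + 115 + 0 + 135 = 325 deg
  cos(325 deg) = 0.8192, sin(325 deg) = -0.5736
  joint[4] = (-8.0319, 7.1424) + 3.9 * (0.8192, -0.5736) = (-8.0319 + 3.1947, 7.1424 + -2.2369) = (-4.8373, 4.9055)
End effector: (-4.8373, 4.9055)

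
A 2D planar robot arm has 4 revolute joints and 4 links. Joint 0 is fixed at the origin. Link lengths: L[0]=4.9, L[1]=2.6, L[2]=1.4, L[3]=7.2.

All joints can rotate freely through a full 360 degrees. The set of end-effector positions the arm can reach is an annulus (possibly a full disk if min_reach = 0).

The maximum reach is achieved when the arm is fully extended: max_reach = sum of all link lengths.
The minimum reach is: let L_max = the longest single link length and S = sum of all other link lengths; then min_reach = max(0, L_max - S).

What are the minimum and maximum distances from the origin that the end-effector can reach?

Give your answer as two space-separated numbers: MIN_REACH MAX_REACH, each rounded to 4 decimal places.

Link lengths: [4.9, 2.6, 1.4, 7.2]
max_reach = 4.9 + 2.6 + 1.4 + 7.2 = 16.1
L_max = max([4.9, 2.6, 1.4, 7.2]) = 7.2
S (sum of others) = 16.1 - 7.2 = 8.9
min_reach = max(0, 7.2 - 8.9) = max(0, -1.7) = 0

Answer: 0.0000 16.1000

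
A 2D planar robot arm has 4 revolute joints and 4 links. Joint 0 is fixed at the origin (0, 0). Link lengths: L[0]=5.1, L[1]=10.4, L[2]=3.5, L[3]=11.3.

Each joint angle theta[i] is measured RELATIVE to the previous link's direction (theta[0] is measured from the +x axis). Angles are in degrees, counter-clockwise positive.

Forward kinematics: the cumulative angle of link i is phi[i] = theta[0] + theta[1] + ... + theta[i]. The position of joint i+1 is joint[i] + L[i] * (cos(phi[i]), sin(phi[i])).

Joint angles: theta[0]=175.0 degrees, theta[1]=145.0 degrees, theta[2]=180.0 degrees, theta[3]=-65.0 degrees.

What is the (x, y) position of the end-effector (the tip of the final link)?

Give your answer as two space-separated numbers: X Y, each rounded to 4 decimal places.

joint[0] = (0.0000, 0.0000)  (base)
link 0: phi[0] = 175 = 175 deg
  cos(175 deg) = -0.9962, sin(175 deg) = 0.0872
  joint[1] = (0.0000, 0.0000) + 5.1 * (-0.9962, 0.0872) = (0.0000 + -5.0806, 0.0000 + 0.4445) = (-5.0806, 0.4445)
link 1: phi[1] = 175 + 145 = 320 deg
  cos(320 deg) = 0.7660, sin(320 deg) = -0.6428
  joint[2] = (-5.0806, 0.4445) + 10.4 * (0.7660, -0.6428) = (-5.0806 + 7.9669, 0.4445 + -6.6850) = (2.8863, -6.2405)
link 2: phi[2] = 175 + 145 + 180 = 500 deg
  cos(500 deg) = -0.7660, sin(500 deg) = 0.6428
  joint[3] = (2.8863, -6.2405) + 3.5 * (-0.7660, 0.6428) = (2.8863 + -2.6812, -6.2405 + 2.2498) = (0.2051, -3.9907)
link 3: phi[3] = 175 + 145 + 180 + -65 = 435 deg
  cos(435 deg) = 0.2588, sin(435 deg) = 0.9659
  joint[4] = (0.2051, -3.9907) + 11.3 * (0.2588, 0.9659) = (0.2051 + 2.9247, -3.9907 + 10.9150) = (3.1298, 6.9242)
End effector: (3.1298, 6.9242)

Answer: 3.1298 6.9242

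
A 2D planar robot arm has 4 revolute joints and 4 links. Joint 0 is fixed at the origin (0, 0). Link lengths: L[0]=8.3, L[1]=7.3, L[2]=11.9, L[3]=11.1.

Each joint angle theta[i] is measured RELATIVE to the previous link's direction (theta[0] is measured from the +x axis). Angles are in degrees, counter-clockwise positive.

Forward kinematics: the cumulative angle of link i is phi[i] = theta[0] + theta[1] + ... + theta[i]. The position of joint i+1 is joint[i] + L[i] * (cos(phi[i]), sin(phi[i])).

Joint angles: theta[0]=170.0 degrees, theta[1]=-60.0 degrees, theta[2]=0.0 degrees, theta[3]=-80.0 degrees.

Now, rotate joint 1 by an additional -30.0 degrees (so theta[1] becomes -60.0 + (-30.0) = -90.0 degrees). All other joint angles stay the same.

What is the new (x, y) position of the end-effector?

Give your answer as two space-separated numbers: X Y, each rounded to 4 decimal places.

Answer: 6.2601 20.3496

Derivation:
joint[0] = (0.0000, 0.0000)  (base)
link 0: phi[0] = 170 = 170 deg
  cos(170 deg) = -0.9848, sin(170 deg) = 0.1736
  joint[1] = (0.0000, 0.0000) + 8.3 * (-0.9848, 0.1736) = (0.0000 + -8.1739, 0.0000 + 1.4413) = (-8.1739, 1.4413)
link 1: phi[1] = 170 + -90 = 80 deg
  cos(80 deg) = 0.1736, sin(80 deg) = 0.9848
  joint[2] = (-8.1739, 1.4413) + 7.3 * (0.1736, 0.9848) = (-8.1739 + 1.2676, 1.4413 + 7.1891) = (-6.9063, 8.6304)
link 2: phi[2] = 170 + -90 + 0 = 80 deg
  cos(80 deg) = 0.1736, sin(80 deg) = 0.9848
  joint[3] = (-6.9063, 8.6304) + 11.9 * (0.1736, 0.9848) = (-6.9063 + 2.0664, 8.6304 + 11.7192) = (-4.8399, 20.3496)
link 3: phi[3] = 170 + -90 + 0 + -80 = 0 deg
  cos(0 deg) = 1.0000, sin(0 deg) = 0.0000
  joint[4] = (-4.8399, 20.3496) + 11.1 * (1.0000, 0.0000) = (-4.8399 + 11.1000, 20.3496 + 0.0000) = (6.2601, 20.3496)
End effector: (6.2601, 20.3496)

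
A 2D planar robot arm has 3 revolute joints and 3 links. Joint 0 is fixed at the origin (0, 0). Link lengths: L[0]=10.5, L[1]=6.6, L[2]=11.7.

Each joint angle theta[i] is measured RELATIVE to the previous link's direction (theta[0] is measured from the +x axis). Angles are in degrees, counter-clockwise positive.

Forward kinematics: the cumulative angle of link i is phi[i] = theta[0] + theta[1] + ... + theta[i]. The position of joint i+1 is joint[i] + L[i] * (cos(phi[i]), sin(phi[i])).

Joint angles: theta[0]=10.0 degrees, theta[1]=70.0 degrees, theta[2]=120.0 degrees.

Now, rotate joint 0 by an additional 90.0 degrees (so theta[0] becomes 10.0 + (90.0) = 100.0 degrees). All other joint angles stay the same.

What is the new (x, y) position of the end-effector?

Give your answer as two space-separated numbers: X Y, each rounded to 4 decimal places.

joint[0] = (0.0000, 0.0000)  (base)
link 0: phi[0] = 100 = 100 deg
  cos(100 deg) = -0.1736, sin(100 deg) = 0.9848
  joint[1] = (0.0000, 0.0000) + 10.5 * (-0.1736, 0.9848) = (0.0000 + -1.8233, 0.0000 + 10.3405) = (-1.8233, 10.3405)
link 1: phi[1] = 100 + 70 = 170 deg
  cos(170 deg) = -0.9848, sin(170 deg) = 0.1736
  joint[2] = (-1.8233, 10.3405) + 6.6 * (-0.9848, 0.1736) = (-1.8233 + -6.4997, 10.3405 + 1.1461) = (-8.3230, 11.4866)
link 2: phi[2] = 100 + 70 + 120 = 290 deg
  cos(290 deg) = 0.3420, sin(290 deg) = -0.9397
  joint[3] = (-8.3230, 11.4866) + 11.7 * (0.3420, -0.9397) = (-8.3230 + 4.0016, 11.4866 + -10.9944) = (-4.3214, 0.4922)
End effector: (-4.3214, 0.4922)

Answer: -4.3214 0.4922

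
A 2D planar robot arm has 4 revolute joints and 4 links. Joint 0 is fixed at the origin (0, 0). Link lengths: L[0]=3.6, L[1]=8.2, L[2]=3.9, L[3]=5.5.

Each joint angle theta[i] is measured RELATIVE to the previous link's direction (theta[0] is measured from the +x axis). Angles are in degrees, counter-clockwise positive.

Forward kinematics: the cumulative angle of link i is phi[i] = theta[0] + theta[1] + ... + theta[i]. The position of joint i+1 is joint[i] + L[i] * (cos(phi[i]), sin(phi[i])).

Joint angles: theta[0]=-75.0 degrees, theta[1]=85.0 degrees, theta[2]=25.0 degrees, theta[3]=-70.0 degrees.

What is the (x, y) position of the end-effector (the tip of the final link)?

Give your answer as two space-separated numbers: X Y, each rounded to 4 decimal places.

joint[0] = (0.0000, 0.0000)  (base)
link 0: phi[0] = -75 = -75 deg
  cos(-75 deg) = 0.2588, sin(-75 deg) = -0.9659
  joint[1] = (0.0000, 0.0000) + 3.6 * (0.2588, -0.9659) = (0.0000 + 0.9317, 0.0000 + -3.4773) = (0.9317, -3.4773)
link 1: phi[1] = -75 + 85 = 10 deg
  cos(10 deg) = 0.9848, sin(10 deg) = 0.1736
  joint[2] = (0.9317, -3.4773) + 8.2 * (0.9848, 0.1736) = (0.9317 + 8.0754, -3.4773 + 1.4239) = (9.0072, -2.0534)
link 2: phi[2] = -75 + 85 + 25 = 35 deg
  cos(35 deg) = 0.8192, sin(35 deg) = 0.5736
  joint[3] = (9.0072, -2.0534) + 3.9 * (0.8192, 0.5736) = (9.0072 + 3.1947, -2.0534 + 2.2369) = (12.2019, 0.1835)
link 3: phi[3] = -75 + 85 + 25 + -70 = -35 deg
  cos(-35 deg) = 0.8192, sin(-35 deg) = -0.5736
  joint[4] = (12.2019, 0.1835) + 5.5 * (0.8192, -0.5736) = (12.2019 + 4.5053, 0.1835 + -3.1547) = (16.7072, -2.9711)
End effector: (16.7072, -2.9711)

Answer: 16.7072 -2.9711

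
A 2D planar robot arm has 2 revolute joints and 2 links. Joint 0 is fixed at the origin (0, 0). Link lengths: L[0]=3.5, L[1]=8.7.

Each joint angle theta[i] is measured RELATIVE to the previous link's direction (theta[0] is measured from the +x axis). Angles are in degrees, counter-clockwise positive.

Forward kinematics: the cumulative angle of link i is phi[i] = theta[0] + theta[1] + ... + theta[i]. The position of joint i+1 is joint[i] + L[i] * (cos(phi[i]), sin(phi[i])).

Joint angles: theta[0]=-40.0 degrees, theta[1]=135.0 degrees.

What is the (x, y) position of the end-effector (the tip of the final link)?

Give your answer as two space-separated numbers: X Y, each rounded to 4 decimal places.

joint[0] = (0.0000, 0.0000)  (base)
link 0: phi[0] = -40 = -40 deg
  cos(-40 deg) = 0.7660, sin(-40 deg) = -0.6428
  joint[1] = (0.0000, 0.0000) + 3.5 * (0.7660, -0.6428) = (0.0000 + 2.6812, 0.0000 + -2.2498) = (2.6812, -2.2498)
link 1: phi[1] = -40 + 135 = 95 deg
  cos(95 deg) = -0.0872, sin(95 deg) = 0.9962
  joint[2] = (2.6812, -2.2498) + 8.7 * (-0.0872, 0.9962) = (2.6812 + -0.7583, -2.2498 + 8.6669) = (1.9229, 6.4171)
End effector: (1.9229, 6.4171)

Answer: 1.9229 6.4171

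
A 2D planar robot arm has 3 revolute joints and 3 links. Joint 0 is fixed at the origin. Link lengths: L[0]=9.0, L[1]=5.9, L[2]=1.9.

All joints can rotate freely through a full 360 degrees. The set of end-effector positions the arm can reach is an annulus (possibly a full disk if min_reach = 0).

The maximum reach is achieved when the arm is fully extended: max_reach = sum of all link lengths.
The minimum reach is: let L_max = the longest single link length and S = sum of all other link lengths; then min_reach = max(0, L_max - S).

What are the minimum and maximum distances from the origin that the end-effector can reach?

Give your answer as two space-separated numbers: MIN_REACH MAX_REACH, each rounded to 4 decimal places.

Answer: 1.2000 16.8000

Derivation:
Link lengths: [9.0, 5.9, 1.9]
max_reach = 9 + 5.9 + 1.9 = 16.8
L_max = max([9.0, 5.9, 1.9]) = 9
S (sum of others) = 16.8 - 9 = 7.8
min_reach = max(0, 9 - 7.8) = max(0, 1.2) = 1.2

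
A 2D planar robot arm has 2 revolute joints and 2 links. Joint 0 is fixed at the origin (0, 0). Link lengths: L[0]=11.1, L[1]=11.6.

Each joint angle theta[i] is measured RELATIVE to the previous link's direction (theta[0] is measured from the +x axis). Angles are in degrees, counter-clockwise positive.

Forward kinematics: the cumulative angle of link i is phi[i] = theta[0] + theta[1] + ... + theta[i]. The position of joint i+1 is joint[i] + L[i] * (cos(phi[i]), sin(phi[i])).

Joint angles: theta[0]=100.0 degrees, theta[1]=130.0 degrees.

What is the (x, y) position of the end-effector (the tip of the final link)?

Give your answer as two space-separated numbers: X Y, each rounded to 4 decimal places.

Answer: -9.3838 2.0453

Derivation:
joint[0] = (0.0000, 0.0000)  (base)
link 0: phi[0] = 100 = 100 deg
  cos(100 deg) = -0.1736, sin(100 deg) = 0.9848
  joint[1] = (0.0000, 0.0000) + 11.1 * (-0.1736, 0.9848) = (0.0000 + -1.9275, 0.0000 + 10.9314) = (-1.9275, 10.9314)
link 1: phi[1] = 100 + 130 = 230 deg
  cos(230 deg) = -0.6428, sin(230 deg) = -0.7660
  joint[2] = (-1.9275, 10.9314) + 11.6 * (-0.6428, -0.7660) = (-1.9275 + -7.4563, 10.9314 + -8.8861) = (-9.3838, 2.0453)
End effector: (-9.3838, 2.0453)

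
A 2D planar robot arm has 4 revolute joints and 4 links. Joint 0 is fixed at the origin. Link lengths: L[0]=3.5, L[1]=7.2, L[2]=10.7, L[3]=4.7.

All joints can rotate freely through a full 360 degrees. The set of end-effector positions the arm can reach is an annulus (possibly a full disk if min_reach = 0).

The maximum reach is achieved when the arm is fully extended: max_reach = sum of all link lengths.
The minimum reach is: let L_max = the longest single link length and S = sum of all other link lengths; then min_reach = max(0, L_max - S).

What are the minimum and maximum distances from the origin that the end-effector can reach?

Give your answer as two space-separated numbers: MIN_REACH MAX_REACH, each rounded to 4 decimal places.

Answer: 0.0000 26.1000

Derivation:
Link lengths: [3.5, 7.2, 10.7, 4.7]
max_reach = 3.5 + 7.2 + 10.7 + 4.7 = 26.1
L_max = max([3.5, 7.2, 10.7, 4.7]) = 10.7
S (sum of others) = 26.1 - 10.7 = 15.4
min_reach = max(0, 10.7 - 15.4) = max(0, -4.7) = 0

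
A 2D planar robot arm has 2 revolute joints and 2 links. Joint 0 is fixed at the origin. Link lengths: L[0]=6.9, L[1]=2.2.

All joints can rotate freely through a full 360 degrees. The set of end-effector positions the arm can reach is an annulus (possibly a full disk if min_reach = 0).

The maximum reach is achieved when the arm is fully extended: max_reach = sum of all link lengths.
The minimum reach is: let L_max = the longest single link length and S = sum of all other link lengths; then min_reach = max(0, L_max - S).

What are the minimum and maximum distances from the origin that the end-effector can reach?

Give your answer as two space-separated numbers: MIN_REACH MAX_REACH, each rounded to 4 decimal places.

Link lengths: [6.9, 2.2]
max_reach = 6.9 + 2.2 = 9.1
L_max = max([6.9, 2.2]) = 6.9
S (sum of others) = 9.1 - 6.9 = 2.2
min_reach = max(0, 6.9 - 2.2) = max(0, 4.7) = 4.7

Answer: 4.7000 9.1000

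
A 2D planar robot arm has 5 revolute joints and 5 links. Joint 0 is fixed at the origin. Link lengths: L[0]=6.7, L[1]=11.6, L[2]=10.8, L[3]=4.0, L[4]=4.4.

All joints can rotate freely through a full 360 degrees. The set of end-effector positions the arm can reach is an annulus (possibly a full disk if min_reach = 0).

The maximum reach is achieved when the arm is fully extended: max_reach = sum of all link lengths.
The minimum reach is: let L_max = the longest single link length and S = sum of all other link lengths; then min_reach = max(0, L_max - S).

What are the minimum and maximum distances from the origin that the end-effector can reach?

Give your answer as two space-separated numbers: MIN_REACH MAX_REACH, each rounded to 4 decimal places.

Link lengths: [6.7, 11.6, 10.8, 4.0, 4.4]
max_reach = 6.7 + 11.6 + 10.8 + 4 + 4.4 = 37.5
L_max = max([6.7, 11.6, 10.8, 4.0, 4.4]) = 11.6
S (sum of others) = 37.5 - 11.6 = 25.9
min_reach = max(0, 11.6 - 25.9) = max(0, -14.3) = 0

Answer: 0.0000 37.5000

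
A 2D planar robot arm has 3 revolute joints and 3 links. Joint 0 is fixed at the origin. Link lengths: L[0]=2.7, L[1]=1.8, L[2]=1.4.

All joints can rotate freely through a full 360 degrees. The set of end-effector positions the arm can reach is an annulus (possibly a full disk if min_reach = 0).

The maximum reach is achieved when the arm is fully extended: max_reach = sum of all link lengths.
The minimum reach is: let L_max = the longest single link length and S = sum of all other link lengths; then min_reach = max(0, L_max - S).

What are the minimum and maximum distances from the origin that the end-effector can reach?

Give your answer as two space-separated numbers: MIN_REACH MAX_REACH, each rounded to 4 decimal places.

Answer: 0.0000 5.9000

Derivation:
Link lengths: [2.7, 1.8, 1.4]
max_reach = 2.7 + 1.8 + 1.4 = 5.9
L_max = max([2.7, 1.8, 1.4]) = 2.7
S (sum of others) = 5.9 - 2.7 = 3.2
min_reach = max(0, 2.7 - 3.2) = max(0, -0.5) = 0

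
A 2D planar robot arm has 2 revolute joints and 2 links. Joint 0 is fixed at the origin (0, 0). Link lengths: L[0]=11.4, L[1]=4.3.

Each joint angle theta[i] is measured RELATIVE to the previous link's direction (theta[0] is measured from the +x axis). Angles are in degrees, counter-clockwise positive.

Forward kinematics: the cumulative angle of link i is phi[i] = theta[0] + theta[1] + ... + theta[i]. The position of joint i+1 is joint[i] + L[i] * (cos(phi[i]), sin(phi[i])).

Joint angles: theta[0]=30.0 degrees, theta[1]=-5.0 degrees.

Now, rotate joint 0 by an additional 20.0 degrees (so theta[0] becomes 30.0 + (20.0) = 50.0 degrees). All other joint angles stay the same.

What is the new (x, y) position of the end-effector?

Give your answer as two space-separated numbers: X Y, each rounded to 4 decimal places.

joint[0] = (0.0000, 0.0000)  (base)
link 0: phi[0] = 50 = 50 deg
  cos(50 deg) = 0.6428, sin(50 deg) = 0.7660
  joint[1] = (0.0000, 0.0000) + 11.4 * (0.6428, 0.7660) = (0.0000 + 7.3278, 0.0000 + 8.7329) = (7.3278, 8.7329)
link 1: phi[1] = 50 + -5 = 45 deg
  cos(45 deg) = 0.7071, sin(45 deg) = 0.7071
  joint[2] = (7.3278, 8.7329) + 4.3 * (0.7071, 0.7071) = (7.3278 + 3.0406, 8.7329 + 3.0406) = (10.3683, 11.7735)
End effector: (10.3683, 11.7735)

Answer: 10.3683 11.7735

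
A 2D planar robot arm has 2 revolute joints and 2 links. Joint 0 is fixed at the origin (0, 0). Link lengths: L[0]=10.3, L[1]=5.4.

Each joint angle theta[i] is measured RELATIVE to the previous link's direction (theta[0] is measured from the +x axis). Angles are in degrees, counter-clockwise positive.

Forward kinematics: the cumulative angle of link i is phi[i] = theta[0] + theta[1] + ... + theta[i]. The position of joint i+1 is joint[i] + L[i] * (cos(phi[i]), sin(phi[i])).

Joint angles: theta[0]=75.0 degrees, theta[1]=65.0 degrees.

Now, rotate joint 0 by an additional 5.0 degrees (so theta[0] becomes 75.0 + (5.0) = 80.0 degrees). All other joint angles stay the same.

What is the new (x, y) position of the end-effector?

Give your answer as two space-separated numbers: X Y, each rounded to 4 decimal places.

joint[0] = (0.0000, 0.0000)  (base)
link 0: phi[0] = 80 = 80 deg
  cos(80 deg) = 0.1736, sin(80 deg) = 0.9848
  joint[1] = (0.0000, 0.0000) + 10.3 * (0.1736, 0.9848) = (0.0000 + 1.7886, 0.0000 + 10.1435) = (1.7886, 10.1435)
link 1: phi[1] = 80 + 65 = 145 deg
  cos(145 deg) = -0.8192, sin(145 deg) = 0.5736
  joint[2] = (1.7886, 10.1435) + 5.4 * (-0.8192, 0.5736) = (1.7886 + -4.4234, 10.1435 + 3.0973) = (-2.6348, 13.2408)
End effector: (-2.6348, 13.2408)

Answer: -2.6348 13.2408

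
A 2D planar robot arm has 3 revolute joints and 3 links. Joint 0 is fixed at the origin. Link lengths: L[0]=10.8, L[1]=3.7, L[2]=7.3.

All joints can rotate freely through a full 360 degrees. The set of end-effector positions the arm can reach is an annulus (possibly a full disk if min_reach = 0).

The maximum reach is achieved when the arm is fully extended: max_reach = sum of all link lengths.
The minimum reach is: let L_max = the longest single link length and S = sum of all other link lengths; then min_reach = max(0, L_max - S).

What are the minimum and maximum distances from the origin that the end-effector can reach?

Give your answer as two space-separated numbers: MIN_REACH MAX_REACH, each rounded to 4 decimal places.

Link lengths: [10.8, 3.7, 7.3]
max_reach = 10.8 + 3.7 + 7.3 = 21.8
L_max = max([10.8, 3.7, 7.3]) = 10.8
S (sum of others) = 21.8 - 10.8 = 11
min_reach = max(0, 10.8 - 11) = max(0, -0.2) = 0

Answer: 0.0000 21.8000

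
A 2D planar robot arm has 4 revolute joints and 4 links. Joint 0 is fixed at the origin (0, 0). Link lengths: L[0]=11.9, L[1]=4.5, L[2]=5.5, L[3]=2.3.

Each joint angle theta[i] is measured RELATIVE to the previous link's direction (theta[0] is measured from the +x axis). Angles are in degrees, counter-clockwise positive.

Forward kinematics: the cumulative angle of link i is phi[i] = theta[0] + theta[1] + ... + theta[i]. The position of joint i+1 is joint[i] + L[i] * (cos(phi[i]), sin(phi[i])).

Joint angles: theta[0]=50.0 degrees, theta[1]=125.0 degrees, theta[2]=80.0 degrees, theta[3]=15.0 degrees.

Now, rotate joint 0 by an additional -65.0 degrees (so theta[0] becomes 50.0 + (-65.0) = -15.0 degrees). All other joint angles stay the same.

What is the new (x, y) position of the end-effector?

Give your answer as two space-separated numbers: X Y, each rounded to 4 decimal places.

Answer: 2.4545 -0.7784

Derivation:
joint[0] = (0.0000, 0.0000)  (base)
link 0: phi[0] = -15 = -15 deg
  cos(-15 deg) = 0.9659, sin(-15 deg) = -0.2588
  joint[1] = (0.0000, 0.0000) + 11.9 * (0.9659, -0.2588) = (0.0000 + 11.4945, 0.0000 + -3.0799) = (11.4945, -3.0799)
link 1: phi[1] = -15 + 125 = 110 deg
  cos(110 deg) = -0.3420, sin(110 deg) = 0.9397
  joint[2] = (11.4945, -3.0799) + 4.5 * (-0.3420, 0.9397) = (11.4945 + -1.5391, -3.0799 + 4.2286) = (9.9554, 1.1487)
link 2: phi[2] = -15 + 125 + 80 = 190 deg
  cos(190 deg) = -0.9848, sin(190 deg) = -0.1736
  joint[3] = (9.9554, 1.1487) + 5.5 * (-0.9848, -0.1736) = (9.9554 + -5.4164, 1.1487 + -0.9551) = (4.5390, 0.1936)
link 3: phi[3] = -15 + 125 + 80 + 15 = 205 deg
  cos(205 deg) = -0.9063, sin(205 deg) = -0.4226
  joint[4] = (4.5390, 0.1936) + 2.3 * (-0.9063, -0.4226) = (4.5390 + -2.0845, 0.1936 + -0.9720) = (2.4545, -0.7784)
End effector: (2.4545, -0.7784)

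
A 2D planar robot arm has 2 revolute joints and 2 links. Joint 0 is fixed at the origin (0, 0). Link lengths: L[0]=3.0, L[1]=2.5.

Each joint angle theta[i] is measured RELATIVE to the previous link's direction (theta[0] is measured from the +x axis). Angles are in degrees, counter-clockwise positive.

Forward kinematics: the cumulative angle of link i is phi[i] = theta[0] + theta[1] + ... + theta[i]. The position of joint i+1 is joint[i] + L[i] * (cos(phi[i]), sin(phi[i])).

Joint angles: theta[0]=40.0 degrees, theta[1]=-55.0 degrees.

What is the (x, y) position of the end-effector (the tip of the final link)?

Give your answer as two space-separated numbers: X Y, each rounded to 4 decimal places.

Answer: 4.7129 1.2813

Derivation:
joint[0] = (0.0000, 0.0000)  (base)
link 0: phi[0] = 40 = 40 deg
  cos(40 deg) = 0.7660, sin(40 deg) = 0.6428
  joint[1] = (0.0000, 0.0000) + 3 * (0.7660, 0.6428) = (0.0000 + 2.2981, 0.0000 + 1.9284) = (2.2981, 1.9284)
link 1: phi[1] = 40 + -55 = -15 deg
  cos(-15 deg) = 0.9659, sin(-15 deg) = -0.2588
  joint[2] = (2.2981, 1.9284) + 2.5 * (0.9659, -0.2588) = (2.2981 + 2.4148, 1.9284 + -0.6470) = (4.7129, 1.2813)
End effector: (4.7129, 1.2813)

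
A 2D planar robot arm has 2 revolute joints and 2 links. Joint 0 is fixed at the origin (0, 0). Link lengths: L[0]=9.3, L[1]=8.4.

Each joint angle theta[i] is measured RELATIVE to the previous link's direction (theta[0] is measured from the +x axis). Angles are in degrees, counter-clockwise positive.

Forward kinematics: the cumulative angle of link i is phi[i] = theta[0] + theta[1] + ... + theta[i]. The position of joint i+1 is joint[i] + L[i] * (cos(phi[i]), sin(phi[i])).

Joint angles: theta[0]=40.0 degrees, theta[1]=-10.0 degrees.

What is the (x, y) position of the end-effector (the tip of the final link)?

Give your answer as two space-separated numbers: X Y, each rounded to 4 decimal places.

Answer: 14.3988 10.1779

Derivation:
joint[0] = (0.0000, 0.0000)  (base)
link 0: phi[0] = 40 = 40 deg
  cos(40 deg) = 0.7660, sin(40 deg) = 0.6428
  joint[1] = (0.0000, 0.0000) + 9.3 * (0.7660, 0.6428) = (0.0000 + 7.1242, 0.0000 + 5.9779) = (7.1242, 5.9779)
link 1: phi[1] = 40 + -10 = 30 deg
  cos(30 deg) = 0.8660, sin(30 deg) = 0.5000
  joint[2] = (7.1242, 5.9779) + 8.4 * (0.8660, 0.5000) = (7.1242 + 7.2746, 5.9779 + 4.2000) = (14.3988, 10.1779)
End effector: (14.3988, 10.1779)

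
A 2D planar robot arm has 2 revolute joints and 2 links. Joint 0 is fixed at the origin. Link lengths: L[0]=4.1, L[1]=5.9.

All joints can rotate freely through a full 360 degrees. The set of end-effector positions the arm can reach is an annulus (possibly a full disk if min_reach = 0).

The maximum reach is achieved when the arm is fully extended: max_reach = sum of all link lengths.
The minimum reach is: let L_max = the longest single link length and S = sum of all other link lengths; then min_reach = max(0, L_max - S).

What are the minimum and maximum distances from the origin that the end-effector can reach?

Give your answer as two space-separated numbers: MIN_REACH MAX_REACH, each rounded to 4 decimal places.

Answer: 1.8000 10.0000

Derivation:
Link lengths: [4.1, 5.9]
max_reach = 4.1 + 5.9 = 10
L_max = max([4.1, 5.9]) = 5.9
S (sum of others) = 10 - 5.9 = 4.1
min_reach = max(0, 5.9 - 4.1) = max(0, 1.8) = 1.8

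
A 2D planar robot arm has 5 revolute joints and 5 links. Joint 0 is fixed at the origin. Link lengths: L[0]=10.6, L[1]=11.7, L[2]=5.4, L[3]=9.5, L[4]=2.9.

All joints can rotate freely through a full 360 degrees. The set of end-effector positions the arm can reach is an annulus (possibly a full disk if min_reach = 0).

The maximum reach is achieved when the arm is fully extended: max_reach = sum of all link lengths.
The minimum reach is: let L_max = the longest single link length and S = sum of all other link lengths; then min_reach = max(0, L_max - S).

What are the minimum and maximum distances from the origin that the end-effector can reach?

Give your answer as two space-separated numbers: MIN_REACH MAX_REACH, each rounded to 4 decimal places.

Answer: 0.0000 40.1000

Derivation:
Link lengths: [10.6, 11.7, 5.4, 9.5, 2.9]
max_reach = 10.6 + 11.7 + 5.4 + 9.5 + 2.9 = 40.1
L_max = max([10.6, 11.7, 5.4, 9.5, 2.9]) = 11.7
S (sum of others) = 40.1 - 11.7 = 28.4
min_reach = max(0, 11.7 - 28.4) = max(0, -16.7) = 0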